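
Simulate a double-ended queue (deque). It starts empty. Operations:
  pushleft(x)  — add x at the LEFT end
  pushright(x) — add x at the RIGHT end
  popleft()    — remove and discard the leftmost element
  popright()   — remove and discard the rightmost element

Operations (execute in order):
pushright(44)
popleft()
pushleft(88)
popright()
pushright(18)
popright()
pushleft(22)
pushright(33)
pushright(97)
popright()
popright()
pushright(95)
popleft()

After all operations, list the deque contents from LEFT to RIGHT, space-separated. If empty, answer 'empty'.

Answer: 95

Derivation:
pushright(44): [44]
popleft(): []
pushleft(88): [88]
popright(): []
pushright(18): [18]
popright(): []
pushleft(22): [22]
pushright(33): [22, 33]
pushright(97): [22, 33, 97]
popright(): [22, 33]
popright(): [22]
pushright(95): [22, 95]
popleft(): [95]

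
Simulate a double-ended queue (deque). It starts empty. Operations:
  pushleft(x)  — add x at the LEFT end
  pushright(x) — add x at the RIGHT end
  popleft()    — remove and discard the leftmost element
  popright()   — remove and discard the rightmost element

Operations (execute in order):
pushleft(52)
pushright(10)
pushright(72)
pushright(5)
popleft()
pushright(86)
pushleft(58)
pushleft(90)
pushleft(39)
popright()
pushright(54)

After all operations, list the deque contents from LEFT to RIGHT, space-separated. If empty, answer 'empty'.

Answer: 39 90 58 10 72 5 54

Derivation:
pushleft(52): [52]
pushright(10): [52, 10]
pushright(72): [52, 10, 72]
pushright(5): [52, 10, 72, 5]
popleft(): [10, 72, 5]
pushright(86): [10, 72, 5, 86]
pushleft(58): [58, 10, 72, 5, 86]
pushleft(90): [90, 58, 10, 72, 5, 86]
pushleft(39): [39, 90, 58, 10, 72, 5, 86]
popright(): [39, 90, 58, 10, 72, 5]
pushright(54): [39, 90, 58, 10, 72, 5, 54]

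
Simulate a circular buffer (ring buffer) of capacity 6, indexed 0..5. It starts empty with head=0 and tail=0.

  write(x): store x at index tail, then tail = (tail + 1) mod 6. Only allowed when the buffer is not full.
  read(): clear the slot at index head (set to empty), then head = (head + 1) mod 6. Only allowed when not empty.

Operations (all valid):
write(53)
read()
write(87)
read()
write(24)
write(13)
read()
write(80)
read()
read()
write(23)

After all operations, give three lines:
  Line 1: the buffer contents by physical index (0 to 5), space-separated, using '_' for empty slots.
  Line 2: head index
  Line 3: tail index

write(53): buf=[53 _ _ _ _ _], head=0, tail=1, size=1
read(): buf=[_ _ _ _ _ _], head=1, tail=1, size=0
write(87): buf=[_ 87 _ _ _ _], head=1, tail=2, size=1
read(): buf=[_ _ _ _ _ _], head=2, tail=2, size=0
write(24): buf=[_ _ 24 _ _ _], head=2, tail=3, size=1
write(13): buf=[_ _ 24 13 _ _], head=2, tail=4, size=2
read(): buf=[_ _ _ 13 _ _], head=3, tail=4, size=1
write(80): buf=[_ _ _ 13 80 _], head=3, tail=5, size=2
read(): buf=[_ _ _ _ 80 _], head=4, tail=5, size=1
read(): buf=[_ _ _ _ _ _], head=5, tail=5, size=0
write(23): buf=[_ _ _ _ _ 23], head=5, tail=0, size=1

Answer: _ _ _ _ _ 23
5
0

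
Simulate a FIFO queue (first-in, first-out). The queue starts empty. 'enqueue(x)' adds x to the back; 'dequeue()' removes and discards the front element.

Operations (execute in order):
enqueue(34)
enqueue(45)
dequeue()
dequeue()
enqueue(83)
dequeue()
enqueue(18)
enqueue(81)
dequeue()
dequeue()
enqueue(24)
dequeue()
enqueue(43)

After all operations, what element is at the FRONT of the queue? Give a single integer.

Answer: 43

Derivation:
enqueue(34): queue = [34]
enqueue(45): queue = [34, 45]
dequeue(): queue = [45]
dequeue(): queue = []
enqueue(83): queue = [83]
dequeue(): queue = []
enqueue(18): queue = [18]
enqueue(81): queue = [18, 81]
dequeue(): queue = [81]
dequeue(): queue = []
enqueue(24): queue = [24]
dequeue(): queue = []
enqueue(43): queue = [43]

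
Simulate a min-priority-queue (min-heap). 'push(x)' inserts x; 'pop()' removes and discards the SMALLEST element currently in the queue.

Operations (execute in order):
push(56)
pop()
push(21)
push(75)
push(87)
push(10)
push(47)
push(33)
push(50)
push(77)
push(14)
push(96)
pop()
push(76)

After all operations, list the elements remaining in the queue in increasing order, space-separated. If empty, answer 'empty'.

Answer: 14 21 33 47 50 75 76 77 87 96

Derivation:
push(56): heap contents = [56]
pop() → 56: heap contents = []
push(21): heap contents = [21]
push(75): heap contents = [21, 75]
push(87): heap contents = [21, 75, 87]
push(10): heap contents = [10, 21, 75, 87]
push(47): heap contents = [10, 21, 47, 75, 87]
push(33): heap contents = [10, 21, 33, 47, 75, 87]
push(50): heap contents = [10, 21, 33, 47, 50, 75, 87]
push(77): heap contents = [10, 21, 33, 47, 50, 75, 77, 87]
push(14): heap contents = [10, 14, 21, 33, 47, 50, 75, 77, 87]
push(96): heap contents = [10, 14, 21, 33, 47, 50, 75, 77, 87, 96]
pop() → 10: heap contents = [14, 21, 33, 47, 50, 75, 77, 87, 96]
push(76): heap contents = [14, 21, 33, 47, 50, 75, 76, 77, 87, 96]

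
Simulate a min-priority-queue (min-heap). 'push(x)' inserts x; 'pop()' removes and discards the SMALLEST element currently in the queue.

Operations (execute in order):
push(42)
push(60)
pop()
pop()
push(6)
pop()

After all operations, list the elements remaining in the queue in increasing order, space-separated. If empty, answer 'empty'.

push(42): heap contents = [42]
push(60): heap contents = [42, 60]
pop() → 42: heap contents = [60]
pop() → 60: heap contents = []
push(6): heap contents = [6]
pop() → 6: heap contents = []

Answer: empty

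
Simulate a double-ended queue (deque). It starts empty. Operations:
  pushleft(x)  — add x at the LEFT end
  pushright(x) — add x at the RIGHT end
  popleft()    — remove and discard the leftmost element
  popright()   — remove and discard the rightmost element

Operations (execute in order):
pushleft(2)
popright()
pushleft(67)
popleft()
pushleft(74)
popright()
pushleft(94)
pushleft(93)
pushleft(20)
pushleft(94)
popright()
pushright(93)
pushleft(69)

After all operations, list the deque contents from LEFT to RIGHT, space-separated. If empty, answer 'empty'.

Answer: 69 94 20 93 93

Derivation:
pushleft(2): [2]
popright(): []
pushleft(67): [67]
popleft(): []
pushleft(74): [74]
popright(): []
pushleft(94): [94]
pushleft(93): [93, 94]
pushleft(20): [20, 93, 94]
pushleft(94): [94, 20, 93, 94]
popright(): [94, 20, 93]
pushright(93): [94, 20, 93, 93]
pushleft(69): [69, 94, 20, 93, 93]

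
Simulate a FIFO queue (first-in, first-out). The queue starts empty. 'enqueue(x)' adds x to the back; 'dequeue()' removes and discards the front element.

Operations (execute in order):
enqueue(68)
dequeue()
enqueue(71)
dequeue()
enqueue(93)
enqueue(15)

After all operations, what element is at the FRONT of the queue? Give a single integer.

enqueue(68): queue = [68]
dequeue(): queue = []
enqueue(71): queue = [71]
dequeue(): queue = []
enqueue(93): queue = [93]
enqueue(15): queue = [93, 15]

Answer: 93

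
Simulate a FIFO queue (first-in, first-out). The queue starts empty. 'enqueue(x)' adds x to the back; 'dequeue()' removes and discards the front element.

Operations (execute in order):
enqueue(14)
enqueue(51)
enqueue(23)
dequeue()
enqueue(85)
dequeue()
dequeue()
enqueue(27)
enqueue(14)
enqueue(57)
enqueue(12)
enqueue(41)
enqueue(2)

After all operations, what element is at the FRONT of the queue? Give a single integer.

Answer: 85

Derivation:
enqueue(14): queue = [14]
enqueue(51): queue = [14, 51]
enqueue(23): queue = [14, 51, 23]
dequeue(): queue = [51, 23]
enqueue(85): queue = [51, 23, 85]
dequeue(): queue = [23, 85]
dequeue(): queue = [85]
enqueue(27): queue = [85, 27]
enqueue(14): queue = [85, 27, 14]
enqueue(57): queue = [85, 27, 14, 57]
enqueue(12): queue = [85, 27, 14, 57, 12]
enqueue(41): queue = [85, 27, 14, 57, 12, 41]
enqueue(2): queue = [85, 27, 14, 57, 12, 41, 2]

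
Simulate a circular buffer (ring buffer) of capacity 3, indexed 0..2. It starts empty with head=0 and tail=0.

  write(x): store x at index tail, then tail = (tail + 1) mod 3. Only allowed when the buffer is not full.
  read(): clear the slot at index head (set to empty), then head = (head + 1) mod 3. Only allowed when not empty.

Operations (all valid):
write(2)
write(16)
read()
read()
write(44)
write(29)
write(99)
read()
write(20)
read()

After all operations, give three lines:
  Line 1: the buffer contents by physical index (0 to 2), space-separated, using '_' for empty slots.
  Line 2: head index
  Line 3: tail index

write(2): buf=[2 _ _], head=0, tail=1, size=1
write(16): buf=[2 16 _], head=0, tail=2, size=2
read(): buf=[_ 16 _], head=1, tail=2, size=1
read(): buf=[_ _ _], head=2, tail=2, size=0
write(44): buf=[_ _ 44], head=2, tail=0, size=1
write(29): buf=[29 _ 44], head=2, tail=1, size=2
write(99): buf=[29 99 44], head=2, tail=2, size=3
read(): buf=[29 99 _], head=0, tail=2, size=2
write(20): buf=[29 99 20], head=0, tail=0, size=3
read(): buf=[_ 99 20], head=1, tail=0, size=2

Answer: _ 99 20
1
0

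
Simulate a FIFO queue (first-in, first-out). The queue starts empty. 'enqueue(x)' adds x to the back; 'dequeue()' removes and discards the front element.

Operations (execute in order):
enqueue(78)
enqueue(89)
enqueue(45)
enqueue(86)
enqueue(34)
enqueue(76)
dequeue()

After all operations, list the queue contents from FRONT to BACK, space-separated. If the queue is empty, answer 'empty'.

enqueue(78): [78]
enqueue(89): [78, 89]
enqueue(45): [78, 89, 45]
enqueue(86): [78, 89, 45, 86]
enqueue(34): [78, 89, 45, 86, 34]
enqueue(76): [78, 89, 45, 86, 34, 76]
dequeue(): [89, 45, 86, 34, 76]

Answer: 89 45 86 34 76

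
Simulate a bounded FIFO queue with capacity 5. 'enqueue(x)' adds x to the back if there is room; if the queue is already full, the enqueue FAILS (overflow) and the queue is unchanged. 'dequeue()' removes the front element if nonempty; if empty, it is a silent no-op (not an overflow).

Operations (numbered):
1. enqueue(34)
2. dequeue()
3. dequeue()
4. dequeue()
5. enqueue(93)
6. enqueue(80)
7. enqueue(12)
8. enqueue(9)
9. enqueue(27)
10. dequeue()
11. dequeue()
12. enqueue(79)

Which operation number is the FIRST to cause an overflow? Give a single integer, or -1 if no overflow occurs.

Answer: -1

Derivation:
1. enqueue(34): size=1
2. dequeue(): size=0
3. dequeue(): empty, no-op, size=0
4. dequeue(): empty, no-op, size=0
5. enqueue(93): size=1
6. enqueue(80): size=2
7. enqueue(12): size=3
8. enqueue(9): size=4
9. enqueue(27): size=5
10. dequeue(): size=4
11. dequeue(): size=3
12. enqueue(79): size=4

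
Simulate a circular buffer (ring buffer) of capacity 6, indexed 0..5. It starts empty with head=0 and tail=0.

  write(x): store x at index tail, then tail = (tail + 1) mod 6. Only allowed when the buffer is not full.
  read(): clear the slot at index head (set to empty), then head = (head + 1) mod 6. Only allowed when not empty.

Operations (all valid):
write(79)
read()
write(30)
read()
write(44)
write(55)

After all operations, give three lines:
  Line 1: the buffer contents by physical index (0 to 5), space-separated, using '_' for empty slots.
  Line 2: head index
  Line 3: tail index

write(79): buf=[79 _ _ _ _ _], head=0, tail=1, size=1
read(): buf=[_ _ _ _ _ _], head=1, tail=1, size=0
write(30): buf=[_ 30 _ _ _ _], head=1, tail=2, size=1
read(): buf=[_ _ _ _ _ _], head=2, tail=2, size=0
write(44): buf=[_ _ 44 _ _ _], head=2, tail=3, size=1
write(55): buf=[_ _ 44 55 _ _], head=2, tail=4, size=2

Answer: _ _ 44 55 _ _
2
4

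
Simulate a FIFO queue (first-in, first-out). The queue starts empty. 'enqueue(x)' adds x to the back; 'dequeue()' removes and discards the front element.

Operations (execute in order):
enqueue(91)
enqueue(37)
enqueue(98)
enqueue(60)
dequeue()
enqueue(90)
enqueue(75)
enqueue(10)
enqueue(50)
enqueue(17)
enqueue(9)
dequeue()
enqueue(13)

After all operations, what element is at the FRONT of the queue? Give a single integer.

enqueue(91): queue = [91]
enqueue(37): queue = [91, 37]
enqueue(98): queue = [91, 37, 98]
enqueue(60): queue = [91, 37, 98, 60]
dequeue(): queue = [37, 98, 60]
enqueue(90): queue = [37, 98, 60, 90]
enqueue(75): queue = [37, 98, 60, 90, 75]
enqueue(10): queue = [37, 98, 60, 90, 75, 10]
enqueue(50): queue = [37, 98, 60, 90, 75, 10, 50]
enqueue(17): queue = [37, 98, 60, 90, 75, 10, 50, 17]
enqueue(9): queue = [37, 98, 60, 90, 75, 10, 50, 17, 9]
dequeue(): queue = [98, 60, 90, 75, 10, 50, 17, 9]
enqueue(13): queue = [98, 60, 90, 75, 10, 50, 17, 9, 13]

Answer: 98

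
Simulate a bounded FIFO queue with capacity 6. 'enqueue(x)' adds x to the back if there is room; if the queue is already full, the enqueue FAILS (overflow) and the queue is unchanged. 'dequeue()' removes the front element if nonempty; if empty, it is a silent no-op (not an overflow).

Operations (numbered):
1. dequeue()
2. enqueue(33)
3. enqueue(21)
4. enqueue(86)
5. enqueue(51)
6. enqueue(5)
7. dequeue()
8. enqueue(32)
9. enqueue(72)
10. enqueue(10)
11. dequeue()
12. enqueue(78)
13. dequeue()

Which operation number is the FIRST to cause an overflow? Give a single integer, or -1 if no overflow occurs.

Answer: 10

Derivation:
1. dequeue(): empty, no-op, size=0
2. enqueue(33): size=1
3. enqueue(21): size=2
4. enqueue(86): size=3
5. enqueue(51): size=4
6. enqueue(5): size=5
7. dequeue(): size=4
8. enqueue(32): size=5
9. enqueue(72): size=6
10. enqueue(10): size=6=cap → OVERFLOW (fail)
11. dequeue(): size=5
12. enqueue(78): size=6
13. dequeue(): size=5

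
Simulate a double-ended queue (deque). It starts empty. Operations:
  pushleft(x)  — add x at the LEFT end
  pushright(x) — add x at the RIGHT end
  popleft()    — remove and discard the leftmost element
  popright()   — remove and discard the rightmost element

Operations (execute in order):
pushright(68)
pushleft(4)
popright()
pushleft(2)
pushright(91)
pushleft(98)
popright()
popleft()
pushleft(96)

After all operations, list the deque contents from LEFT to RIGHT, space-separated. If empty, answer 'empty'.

Answer: 96 2 4

Derivation:
pushright(68): [68]
pushleft(4): [4, 68]
popright(): [4]
pushleft(2): [2, 4]
pushright(91): [2, 4, 91]
pushleft(98): [98, 2, 4, 91]
popright(): [98, 2, 4]
popleft(): [2, 4]
pushleft(96): [96, 2, 4]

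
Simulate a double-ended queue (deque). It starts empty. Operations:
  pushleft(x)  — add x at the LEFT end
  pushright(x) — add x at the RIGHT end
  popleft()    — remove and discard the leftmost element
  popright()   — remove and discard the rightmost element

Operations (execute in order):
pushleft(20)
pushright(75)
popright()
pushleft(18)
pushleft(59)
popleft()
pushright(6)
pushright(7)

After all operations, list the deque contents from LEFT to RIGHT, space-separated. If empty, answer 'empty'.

Answer: 18 20 6 7

Derivation:
pushleft(20): [20]
pushright(75): [20, 75]
popright(): [20]
pushleft(18): [18, 20]
pushleft(59): [59, 18, 20]
popleft(): [18, 20]
pushright(6): [18, 20, 6]
pushright(7): [18, 20, 6, 7]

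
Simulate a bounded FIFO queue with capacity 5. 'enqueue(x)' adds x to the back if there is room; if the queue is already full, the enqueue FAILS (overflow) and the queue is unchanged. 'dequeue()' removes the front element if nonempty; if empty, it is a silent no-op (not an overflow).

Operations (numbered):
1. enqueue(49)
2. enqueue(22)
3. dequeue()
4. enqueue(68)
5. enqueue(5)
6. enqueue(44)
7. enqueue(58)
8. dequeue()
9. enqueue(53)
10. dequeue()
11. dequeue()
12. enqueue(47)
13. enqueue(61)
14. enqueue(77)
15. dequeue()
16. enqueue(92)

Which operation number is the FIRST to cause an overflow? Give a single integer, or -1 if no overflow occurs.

Answer: 14

Derivation:
1. enqueue(49): size=1
2. enqueue(22): size=2
3. dequeue(): size=1
4. enqueue(68): size=2
5. enqueue(5): size=3
6. enqueue(44): size=4
7. enqueue(58): size=5
8. dequeue(): size=4
9. enqueue(53): size=5
10. dequeue(): size=4
11. dequeue(): size=3
12. enqueue(47): size=4
13. enqueue(61): size=5
14. enqueue(77): size=5=cap → OVERFLOW (fail)
15. dequeue(): size=4
16. enqueue(92): size=5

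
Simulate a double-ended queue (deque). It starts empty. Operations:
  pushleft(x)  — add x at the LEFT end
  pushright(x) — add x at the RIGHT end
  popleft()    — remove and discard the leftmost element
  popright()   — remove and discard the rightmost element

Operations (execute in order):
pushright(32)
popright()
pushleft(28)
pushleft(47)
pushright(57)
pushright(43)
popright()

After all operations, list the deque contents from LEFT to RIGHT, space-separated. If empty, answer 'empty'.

Answer: 47 28 57

Derivation:
pushright(32): [32]
popright(): []
pushleft(28): [28]
pushleft(47): [47, 28]
pushright(57): [47, 28, 57]
pushright(43): [47, 28, 57, 43]
popright(): [47, 28, 57]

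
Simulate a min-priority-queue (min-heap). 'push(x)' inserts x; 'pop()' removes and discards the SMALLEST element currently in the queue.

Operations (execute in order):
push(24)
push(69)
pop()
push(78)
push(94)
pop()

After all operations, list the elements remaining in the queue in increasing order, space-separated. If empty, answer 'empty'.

Answer: 78 94

Derivation:
push(24): heap contents = [24]
push(69): heap contents = [24, 69]
pop() → 24: heap contents = [69]
push(78): heap contents = [69, 78]
push(94): heap contents = [69, 78, 94]
pop() → 69: heap contents = [78, 94]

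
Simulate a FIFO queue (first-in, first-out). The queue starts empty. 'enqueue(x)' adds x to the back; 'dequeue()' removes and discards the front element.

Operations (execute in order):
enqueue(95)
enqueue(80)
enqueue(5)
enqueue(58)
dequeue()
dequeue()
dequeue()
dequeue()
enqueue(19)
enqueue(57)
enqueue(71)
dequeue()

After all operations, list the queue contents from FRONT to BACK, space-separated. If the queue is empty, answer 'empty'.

enqueue(95): [95]
enqueue(80): [95, 80]
enqueue(5): [95, 80, 5]
enqueue(58): [95, 80, 5, 58]
dequeue(): [80, 5, 58]
dequeue(): [5, 58]
dequeue(): [58]
dequeue(): []
enqueue(19): [19]
enqueue(57): [19, 57]
enqueue(71): [19, 57, 71]
dequeue(): [57, 71]

Answer: 57 71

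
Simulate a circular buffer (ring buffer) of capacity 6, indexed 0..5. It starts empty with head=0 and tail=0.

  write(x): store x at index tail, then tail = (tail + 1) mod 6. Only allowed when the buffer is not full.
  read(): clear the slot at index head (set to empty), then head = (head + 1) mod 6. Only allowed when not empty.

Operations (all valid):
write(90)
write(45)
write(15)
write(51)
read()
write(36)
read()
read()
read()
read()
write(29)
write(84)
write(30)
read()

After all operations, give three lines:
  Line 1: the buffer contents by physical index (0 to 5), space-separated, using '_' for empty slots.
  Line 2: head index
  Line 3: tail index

write(90): buf=[90 _ _ _ _ _], head=0, tail=1, size=1
write(45): buf=[90 45 _ _ _ _], head=0, tail=2, size=2
write(15): buf=[90 45 15 _ _ _], head=0, tail=3, size=3
write(51): buf=[90 45 15 51 _ _], head=0, tail=4, size=4
read(): buf=[_ 45 15 51 _ _], head=1, tail=4, size=3
write(36): buf=[_ 45 15 51 36 _], head=1, tail=5, size=4
read(): buf=[_ _ 15 51 36 _], head=2, tail=5, size=3
read(): buf=[_ _ _ 51 36 _], head=3, tail=5, size=2
read(): buf=[_ _ _ _ 36 _], head=4, tail=5, size=1
read(): buf=[_ _ _ _ _ _], head=5, tail=5, size=0
write(29): buf=[_ _ _ _ _ 29], head=5, tail=0, size=1
write(84): buf=[84 _ _ _ _ 29], head=5, tail=1, size=2
write(30): buf=[84 30 _ _ _ 29], head=5, tail=2, size=3
read(): buf=[84 30 _ _ _ _], head=0, tail=2, size=2

Answer: 84 30 _ _ _ _
0
2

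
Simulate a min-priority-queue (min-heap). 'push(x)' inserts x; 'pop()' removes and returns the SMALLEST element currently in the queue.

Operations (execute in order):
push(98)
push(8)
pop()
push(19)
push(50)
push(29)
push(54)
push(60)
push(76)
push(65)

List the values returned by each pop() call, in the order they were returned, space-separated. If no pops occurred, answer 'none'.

push(98): heap contents = [98]
push(8): heap contents = [8, 98]
pop() → 8: heap contents = [98]
push(19): heap contents = [19, 98]
push(50): heap contents = [19, 50, 98]
push(29): heap contents = [19, 29, 50, 98]
push(54): heap contents = [19, 29, 50, 54, 98]
push(60): heap contents = [19, 29, 50, 54, 60, 98]
push(76): heap contents = [19, 29, 50, 54, 60, 76, 98]
push(65): heap contents = [19, 29, 50, 54, 60, 65, 76, 98]

Answer: 8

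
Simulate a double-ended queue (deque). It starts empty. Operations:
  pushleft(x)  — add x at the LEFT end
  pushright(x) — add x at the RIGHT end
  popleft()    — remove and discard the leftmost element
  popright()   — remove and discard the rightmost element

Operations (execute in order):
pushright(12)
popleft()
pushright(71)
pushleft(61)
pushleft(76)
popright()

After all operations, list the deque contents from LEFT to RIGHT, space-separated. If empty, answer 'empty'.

pushright(12): [12]
popleft(): []
pushright(71): [71]
pushleft(61): [61, 71]
pushleft(76): [76, 61, 71]
popright(): [76, 61]

Answer: 76 61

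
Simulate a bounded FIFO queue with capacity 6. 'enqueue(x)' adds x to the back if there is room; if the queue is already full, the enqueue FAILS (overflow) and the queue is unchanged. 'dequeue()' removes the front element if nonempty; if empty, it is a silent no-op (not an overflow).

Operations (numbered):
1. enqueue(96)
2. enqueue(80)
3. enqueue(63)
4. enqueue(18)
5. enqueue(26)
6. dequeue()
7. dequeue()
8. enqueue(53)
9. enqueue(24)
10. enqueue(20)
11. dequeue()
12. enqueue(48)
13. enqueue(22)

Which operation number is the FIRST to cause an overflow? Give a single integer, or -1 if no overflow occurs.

1. enqueue(96): size=1
2. enqueue(80): size=2
3. enqueue(63): size=3
4. enqueue(18): size=4
5. enqueue(26): size=5
6. dequeue(): size=4
7. dequeue(): size=3
8. enqueue(53): size=4
9. enqueue(24): size=5
10. enqueue(20): size=6
11. dequeue(): size=5
12. enqueue(48): size=6
13. enqueue(22): size=6=cap → OVERFLOW (fail)

Answer: 13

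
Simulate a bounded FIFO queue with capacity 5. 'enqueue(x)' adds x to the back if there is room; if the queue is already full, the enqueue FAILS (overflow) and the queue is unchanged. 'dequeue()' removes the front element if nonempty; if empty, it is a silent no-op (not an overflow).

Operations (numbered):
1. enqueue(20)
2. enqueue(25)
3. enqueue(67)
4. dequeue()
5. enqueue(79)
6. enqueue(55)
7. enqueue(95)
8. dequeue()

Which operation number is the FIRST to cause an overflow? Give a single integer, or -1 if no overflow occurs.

Answer: -1

Derivation:
1. enqueue(20): size=1
2. enqueue(25): size=2
3. enqueue(67): size=3
4. dequeue(): size=2
5. enqueue(79): size=3
6. enqueue(55): size=4
7. enqueue(95): size=5
8. dequeue(): size=4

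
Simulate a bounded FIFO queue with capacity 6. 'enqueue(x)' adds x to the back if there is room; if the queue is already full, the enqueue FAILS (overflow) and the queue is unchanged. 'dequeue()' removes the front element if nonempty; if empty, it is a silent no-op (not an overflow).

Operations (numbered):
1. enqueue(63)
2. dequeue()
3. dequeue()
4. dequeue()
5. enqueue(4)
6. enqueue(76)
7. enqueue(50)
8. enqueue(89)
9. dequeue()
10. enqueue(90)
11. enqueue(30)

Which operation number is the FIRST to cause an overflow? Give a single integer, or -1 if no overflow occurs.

Answer: -1

Derivation:
1. enqueue(63): size=1
2. dequeue(): size=0
3. dequeue(): empty, no-op, size=0
4. dequeue(): empty, no-op, size=0
5. enqueue(4): size=1
6. enqueue(76): size=2
7. enqueue(50): size=3
8. enqueue(89): size=4
9. dequeue(): size=3
10. enqueue(90): size=4
11. enqueue(30): size=5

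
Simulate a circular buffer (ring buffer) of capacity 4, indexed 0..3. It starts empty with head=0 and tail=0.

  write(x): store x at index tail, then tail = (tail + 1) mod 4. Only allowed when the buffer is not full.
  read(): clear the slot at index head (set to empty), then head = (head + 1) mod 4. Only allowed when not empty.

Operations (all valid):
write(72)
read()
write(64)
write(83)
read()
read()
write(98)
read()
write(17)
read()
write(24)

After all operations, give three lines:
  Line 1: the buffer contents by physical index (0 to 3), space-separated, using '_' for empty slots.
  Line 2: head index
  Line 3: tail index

write(72): buf=[72 _ _ _], head=0, tail=1, size=1
read(): buf=[_ _ _ _], head=1, tail=1, size=0
write(64): buf=[_ 64 _ _], head=1, tail=2, size=1
write(83): buf=[_ 64 83 _], head=1, tail=3, size=2
read(): buf=[_ _ 83 _], head=2, tail=3, size=1
read(): buf=[_ _ _ _], head=3, tail=3, size=0
write(98): buf=[_ _ _ 98], head=3, tail=0, size=1
read(): buf=[_ _ _ _], head=0, tail=0, size=0
write(17): buf=[17 _ _ _], head=0, tail=1, size=1
read(): buf=[_ _ _ _], head=1, tail=1, size=0
write(24): buf=[_ 24 _ _], head=1, tail=2, size=1

Answer: _ 24 _ _
1
2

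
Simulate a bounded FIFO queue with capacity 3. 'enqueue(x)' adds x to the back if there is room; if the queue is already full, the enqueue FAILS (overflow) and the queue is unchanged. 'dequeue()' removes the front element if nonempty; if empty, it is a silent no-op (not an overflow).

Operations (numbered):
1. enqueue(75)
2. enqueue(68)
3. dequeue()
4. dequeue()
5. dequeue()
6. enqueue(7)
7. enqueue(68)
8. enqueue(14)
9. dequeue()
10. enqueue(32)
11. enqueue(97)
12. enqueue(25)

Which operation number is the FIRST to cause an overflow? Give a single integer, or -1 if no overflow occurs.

1. enqueue(75): size=1
2. enqueue(68): size=2
3. dequeue(): size=1
4. dequeue(): size=0
5. dequeue(): empty, no-op, size=0
6. enqueue(7): size=1
7. enqueue(68): size=2
8. enqueue(14): size=3
9. dequeue(): size=2
10. enqueue(32): size=3
11. enqueue(97): size=3=cap → OVERFLOW (fail)
12. enqueue(25): size=3=cap → OVERFLOW (fail)

Answer: 11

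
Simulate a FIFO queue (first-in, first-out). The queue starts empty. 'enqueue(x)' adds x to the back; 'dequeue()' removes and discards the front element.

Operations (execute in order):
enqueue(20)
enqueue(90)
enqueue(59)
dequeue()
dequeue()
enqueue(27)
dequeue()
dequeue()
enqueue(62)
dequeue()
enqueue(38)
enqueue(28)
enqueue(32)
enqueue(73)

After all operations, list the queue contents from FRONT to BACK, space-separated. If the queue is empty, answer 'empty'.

Answer: 38 28 32 73

Derivation:
enqueue(20): [20]
enqueue(90): [20, 90]
enqueue(59): [20, 90, 59]
dequeue(): [90, 59]
dequeue(): [59]
enqueue(27): [59, 27]
dequeue(): [27]
dequeue(): []
enqueue(62): [62]
dequeue(): []
enqueue(38): [38]
enqueue(28): [38, 28]
enqueue(32): [38, 28, 32]
enqueue(73): [38, 28, 32, 73]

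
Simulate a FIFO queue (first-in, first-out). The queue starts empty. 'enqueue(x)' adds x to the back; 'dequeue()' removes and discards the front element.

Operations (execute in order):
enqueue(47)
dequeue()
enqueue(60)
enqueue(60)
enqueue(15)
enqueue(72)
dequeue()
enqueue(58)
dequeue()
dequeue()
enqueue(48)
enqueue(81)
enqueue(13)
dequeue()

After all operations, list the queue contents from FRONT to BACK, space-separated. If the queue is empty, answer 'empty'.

enqueue(47): [47]
dequeue(): []
enqueue(60): [60]
enqueue(60): [60, 60]
enqueue(15): [60, 60, 15]
enqueue(72): [60, 60, 15, 72]
dequeue(): [60, 15, 72]
enqueue(58): [60, 15, 72, 58]
dequeue(): [15, 72, 58]
dequeue(): [72, 58]
enqueue(48): [72, 58, 48]
enqueue(81): [72, 58, 48, 81]
enqueue(13): [72, 58, 48, 81, 13]
dequeue(): [58, 48, 81, 13]

Answer: 58 48 81 13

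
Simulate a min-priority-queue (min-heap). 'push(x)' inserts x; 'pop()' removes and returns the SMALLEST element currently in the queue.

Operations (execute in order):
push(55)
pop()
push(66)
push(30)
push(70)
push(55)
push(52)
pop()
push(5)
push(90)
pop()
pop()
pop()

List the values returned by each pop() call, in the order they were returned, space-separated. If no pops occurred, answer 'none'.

push(55): heap contents = [55]
pop() → 55: heap contents = []
push(66): heap contents = [66]
push(30): heap contents = [30, 66]
push(70): heap contents = [30, 66, 70]
push(55): heap contents = [30, 55, 66, 70]
push(52): heap contents = [30, 52, 55, 66, 70]
pop() → 30: heap contents = [52, 55, 66, 70]
push(5): heap contents = [5, 52, 55, 66, 70]
push(90): heap contents = [5, 52, 55, 66, 70, 90]
pop() → 5: heap contents = [52, 55, 66, 70, 90]
pop() → 52: heap contents = [55, 66, 70, 90]
pop() → 55: heap contents = [66, 70, 90]

Answer: 55 30 5 52 55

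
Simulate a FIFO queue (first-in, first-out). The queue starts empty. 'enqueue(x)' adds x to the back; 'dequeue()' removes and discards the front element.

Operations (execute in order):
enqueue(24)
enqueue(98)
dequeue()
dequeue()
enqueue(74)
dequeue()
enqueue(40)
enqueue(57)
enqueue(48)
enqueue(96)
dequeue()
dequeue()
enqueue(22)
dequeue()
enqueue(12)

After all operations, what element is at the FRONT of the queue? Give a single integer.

enqueue(24): queue = [24]
enqueue(98): queue = [24, 98]
dequeue(): queue = [98]
dequeue(): queue = []
enqueue(74): queue = [74]
dequeue(): queue = []
enqueue(40): queue = [40]
enqueue(57): queue = [40, 57]
enqueue(48): queue = [40, 57, 48]
enqueue(96): queue = [40, 57, 48, 96]
dequeue(): queue = [57, 48, 96]
dequeue(): queue = [48, 96]
enqueue(22): queue = [48, 96, 22]
dequeue(): queue = [96, 22]
enqueue(12): queue = [96, 22, 12]

Answer: 96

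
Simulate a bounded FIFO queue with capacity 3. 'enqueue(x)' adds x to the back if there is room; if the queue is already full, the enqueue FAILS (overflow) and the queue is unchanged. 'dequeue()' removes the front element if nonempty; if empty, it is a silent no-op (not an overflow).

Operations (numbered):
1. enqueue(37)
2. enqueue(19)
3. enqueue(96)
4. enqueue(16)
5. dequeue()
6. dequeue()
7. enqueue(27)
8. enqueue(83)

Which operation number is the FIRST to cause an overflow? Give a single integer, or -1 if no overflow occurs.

1. enqueue(37): size=1
2. enqueue(19): size=2
3. enqueue(96): size=3
4. enqueue(16): size=3=cap → OVERFLOW (fail)
5. dequeue(): size=2
6. dequeue(): size=1
7. enqueue(27): size=2
8. enqueue(83): size=3

Answer: 4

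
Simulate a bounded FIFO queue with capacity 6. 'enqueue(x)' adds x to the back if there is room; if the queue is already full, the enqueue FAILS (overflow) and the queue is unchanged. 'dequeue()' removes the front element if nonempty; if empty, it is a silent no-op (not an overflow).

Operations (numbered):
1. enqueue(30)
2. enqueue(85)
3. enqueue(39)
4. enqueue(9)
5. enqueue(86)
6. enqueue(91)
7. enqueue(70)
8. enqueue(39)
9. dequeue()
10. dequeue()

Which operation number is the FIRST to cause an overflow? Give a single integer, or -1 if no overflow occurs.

Answer: 7

Derivation:
1. enqueue(30): size=1
2. enqueue(85): size=2
3. enqueue(39): size=3
4. enqueue(9): size=4
5. enqueue(86): size=5
6. enqueue(91): size=6
7. enqueue(70): size=6=cap → OVERFLOW (fail)
8. enqueue(39): size=6=cap → OVERFLOW (fail)
9. dequeue(): size=5
10. dequeue(): size=4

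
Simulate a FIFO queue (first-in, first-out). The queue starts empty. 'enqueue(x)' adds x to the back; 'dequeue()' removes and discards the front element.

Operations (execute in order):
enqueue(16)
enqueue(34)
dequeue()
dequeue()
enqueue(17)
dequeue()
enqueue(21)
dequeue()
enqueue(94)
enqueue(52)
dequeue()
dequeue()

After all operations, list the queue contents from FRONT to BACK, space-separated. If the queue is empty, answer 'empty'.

Answer: empty

Derivation:
enqueue(16): [16]
enqueue(34): [16, 34]
dequeue(): [34]
dequeue(): []
enqueue(17): [17]
dequeue(): []
enqueue(21): [21]
dequeue(): []
enqueue(94): [94]
enqueue(52): [94, 52]
dequeue(): [52]
dequeue(): []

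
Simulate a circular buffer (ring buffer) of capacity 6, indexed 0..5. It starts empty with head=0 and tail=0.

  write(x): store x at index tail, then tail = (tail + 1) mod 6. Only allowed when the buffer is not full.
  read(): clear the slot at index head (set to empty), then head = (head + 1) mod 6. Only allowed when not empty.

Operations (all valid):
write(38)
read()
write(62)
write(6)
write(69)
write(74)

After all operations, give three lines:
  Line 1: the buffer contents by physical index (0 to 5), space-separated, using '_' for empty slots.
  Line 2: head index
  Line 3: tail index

Answer: _ 62 6 69 74 _
1
5

Derivation:
write(38): buf=[38 _ _ _ _ _], head=0, tail=1, size=1
read(): buf=[_ _ _ _ _ _], head=1, tail=1, size=0
write(62): buf=[_ 62 _ _ _ _], head=1, tail=2, size=1
write(6): buf=[_ 62 6 _ _ _], head=1, tail=3, size=2
write(69): buf=[_ 62 6 69 _ _], head=1, tail=4, size=3
write(74): buf=[_ 62 6 69 74 _], head=1, tail=5, size=4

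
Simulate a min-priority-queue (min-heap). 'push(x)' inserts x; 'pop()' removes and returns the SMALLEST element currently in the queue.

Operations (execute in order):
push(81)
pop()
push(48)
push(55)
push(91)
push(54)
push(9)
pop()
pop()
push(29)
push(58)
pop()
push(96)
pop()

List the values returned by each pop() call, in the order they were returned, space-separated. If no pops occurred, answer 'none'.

push(81): heap contents = [81]
pop() → 81: heap contents = []
push(48): heap contents = [48]
push(55): heap contents = [48, 55]
push(91): heap contents = [48, 55, 91]
push(54): heap contents = [48, 54, 55, 91]
push(9): heap contents = [9, 48, 54, 55, 91]
pop() → 9: heap contents = [48, 54, 55, 91]
pop() → 48: heap contents = [54, 55, 91]
push(29): heap contents = [29, 54, 55, 91]
push(58): heap contents = [29, 54, 55, 58, 91]
pop() → 29: heap contents = [54, 55, 58, 91]
push(96): heap contents = [54, 55, 58, 91, 96]
pop() → 54: heap contents = [55, 58, 91, 96]

Answer: 81 9 48 29 54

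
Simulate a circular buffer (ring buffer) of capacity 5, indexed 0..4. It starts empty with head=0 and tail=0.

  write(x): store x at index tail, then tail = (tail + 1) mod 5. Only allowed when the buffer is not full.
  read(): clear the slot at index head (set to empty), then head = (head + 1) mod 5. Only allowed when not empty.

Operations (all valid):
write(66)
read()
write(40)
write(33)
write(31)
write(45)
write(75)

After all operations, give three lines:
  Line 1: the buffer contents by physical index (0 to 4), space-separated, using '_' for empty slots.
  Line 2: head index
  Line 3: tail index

write(66): buf=[66 _ _ _ _], head=0, tail=1, size=1
read(): buf=[_ _ _ _ _], head=1, tail=1, size=0
write(40): buf=[_ 40 _ _ _], head=1, tail=2, size=1
write(33): buf=[_ 40 33 _ _], head=1, tail=3, size=2
write(31): buf=[_ 40 33 31 _], head=1, tail=4, size=3
write(45): buf=[_ 40 33 31 45], head=1, tail=0, size=4
write(75): buf=[75 40 33 31 45], head=1, tail=1, size=5

Answer: 75 40 33 31 45
1
1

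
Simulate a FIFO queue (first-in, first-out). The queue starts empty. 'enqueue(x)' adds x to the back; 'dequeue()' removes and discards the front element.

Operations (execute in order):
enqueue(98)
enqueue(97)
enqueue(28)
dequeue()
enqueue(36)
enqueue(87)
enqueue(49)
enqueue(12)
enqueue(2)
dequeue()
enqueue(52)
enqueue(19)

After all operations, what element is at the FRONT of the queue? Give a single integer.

Answer: 28

Derivation:
enqueue(98): queue = [98]
enqueue(97): queue = [98, 97]
enqueue(28): queue = [98, 97, 28]
dequeue(): queue = [97, 28]
enqueue(36): queue = [97, 28, 36]
enqueue(87): queue = [97, 28, 36, 87]
enqueue(49): queue = [97, 28, 36, 87, 49]
enqueue(12): queue = [97, 28, 36, 87, 49, 12]
enqueue(2): queue = [97, 28, 36, 87, 49, 12, 2]
dequeue(): queue = [28, 36, 87, 49, 12, 2]
enqueue(52): queue = [28, 36, 87, 49, 12, 2, 52]
enqueue(19): queue = [28, 36, 87, 49, 12, 2, 52, 19]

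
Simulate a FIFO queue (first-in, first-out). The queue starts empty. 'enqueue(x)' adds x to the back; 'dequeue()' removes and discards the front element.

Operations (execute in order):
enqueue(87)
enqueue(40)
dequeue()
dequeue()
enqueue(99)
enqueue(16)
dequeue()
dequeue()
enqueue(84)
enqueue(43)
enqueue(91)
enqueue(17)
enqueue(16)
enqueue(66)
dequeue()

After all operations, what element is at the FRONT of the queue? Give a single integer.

enqueue(87): queue = [87]
enqueue(40): queue = [87, 40]
dequeue(): queue = [40]
dequeue(): queue = []
enqueue(99): queue = [99]
enqueue(16): queue = [99, 16]
dequeue(): queue = [16]
dequeue(): queue = []
enqueue(84): queue = [84]
enqueue(43): queue = [84, 43]
enqueue(91): queue = [84, 43, 91]
enqueue(17): queue = [84, 43, 91, 17]
enqueue(16): queue = [84, 43, 91, 17, 16]
enqueue(66): queue = [84, 43, 91, 17, 16, 66]
dequeue(): queue = [43, 91, 17, 16, 66]

Answer: 43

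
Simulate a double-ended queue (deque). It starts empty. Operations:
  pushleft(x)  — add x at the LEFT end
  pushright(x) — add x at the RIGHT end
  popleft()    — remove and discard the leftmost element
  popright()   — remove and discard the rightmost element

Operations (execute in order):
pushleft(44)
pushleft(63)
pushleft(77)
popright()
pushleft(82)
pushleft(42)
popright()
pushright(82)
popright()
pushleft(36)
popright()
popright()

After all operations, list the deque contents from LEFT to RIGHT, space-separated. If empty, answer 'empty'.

Answer: 36 42

Derivation:
pushleft(44): [44]
pushleft(63): [63, 44]
pushleft(77): [77, 63, 44]
popright(): [77, 63]
pushleft(82): [82, 77, 63]
pushleft(42): [42, 82, 77, 63]
popright(): [42, 82, 77]
pushright(82): [42, 82, 77, 82]
popright(): [42, 82, 77]
pushleft(36): [36, 42, 82, 77]
popright(): [36, 42, 82]
popright(): [36, 42]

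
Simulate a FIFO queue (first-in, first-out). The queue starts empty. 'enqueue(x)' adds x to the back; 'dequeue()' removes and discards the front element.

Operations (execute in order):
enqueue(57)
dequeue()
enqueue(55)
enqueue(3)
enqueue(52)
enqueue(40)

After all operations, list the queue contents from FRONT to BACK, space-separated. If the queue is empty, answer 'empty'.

enqueue(57): [57]
dequeue(): []
enqueue(55): [55]
enqueue(3): [55, 3]
enqueue(52): [55, 3, 52]
enqueue(40): [55, 3, 52, 40]

Answer: 55 3 52 40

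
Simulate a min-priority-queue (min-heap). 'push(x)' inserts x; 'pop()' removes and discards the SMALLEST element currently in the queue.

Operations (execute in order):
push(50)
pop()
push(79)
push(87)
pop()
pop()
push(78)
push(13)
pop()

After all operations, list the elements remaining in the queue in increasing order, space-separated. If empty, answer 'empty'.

Answer: 78

Derivation:
push(50): heap contents = [50]
pop() → 50: heap contents = []
push(79): heap contents = [79]
push(87): heap contents = [79, 87]
pop() → 79: heap contents = [87]
pop() → 87: heap contents = []
push(78): heap contents = [78]
push(13): heap contents = [13, 78]
pop() → 13: heap contents = [78]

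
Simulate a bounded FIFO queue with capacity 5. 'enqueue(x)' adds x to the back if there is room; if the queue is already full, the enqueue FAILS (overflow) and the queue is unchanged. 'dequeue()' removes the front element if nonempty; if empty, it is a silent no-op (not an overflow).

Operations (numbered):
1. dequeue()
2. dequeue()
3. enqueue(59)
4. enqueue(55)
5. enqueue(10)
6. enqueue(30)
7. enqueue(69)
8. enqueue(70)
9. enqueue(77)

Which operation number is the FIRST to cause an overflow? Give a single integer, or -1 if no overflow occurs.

1. dequeue(): empty, no-op, size=0
2. dequeue(): empty, no-op, size=0
3. enqueue(59): size=1
4. enqueue(55): size=2
5. enqueue(10): size=3
6. enqueue(30): size=4
7. enqueue(69): size=5
8. enqueue(70): size=5=cap → OVERFLOW (fail)
9. enqueue(77): size=5=cap → OVERFLOW (fail)

Answer: 8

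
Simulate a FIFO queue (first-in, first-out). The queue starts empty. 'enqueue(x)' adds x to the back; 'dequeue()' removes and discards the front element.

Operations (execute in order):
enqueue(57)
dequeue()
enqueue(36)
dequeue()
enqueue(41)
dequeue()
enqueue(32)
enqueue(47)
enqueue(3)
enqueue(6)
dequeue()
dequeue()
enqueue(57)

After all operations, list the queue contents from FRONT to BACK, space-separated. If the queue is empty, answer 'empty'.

enqueue(57): [57]
dequeue(): []
enqueue(36): [36]
dequeue(): []
enqueue(41): [41]
dequeue(): []
enqueue(32): [32]
enqueue(47): [32, 47]
enqueue(3): [32, 47, 3]
enqueue(6): [32, 47, 3, 6]
dequeue(): [47, 3, 6]
dequeue(): [3, 6]
enqueue(57): [3, 6, 57]

Answer: 3 6 57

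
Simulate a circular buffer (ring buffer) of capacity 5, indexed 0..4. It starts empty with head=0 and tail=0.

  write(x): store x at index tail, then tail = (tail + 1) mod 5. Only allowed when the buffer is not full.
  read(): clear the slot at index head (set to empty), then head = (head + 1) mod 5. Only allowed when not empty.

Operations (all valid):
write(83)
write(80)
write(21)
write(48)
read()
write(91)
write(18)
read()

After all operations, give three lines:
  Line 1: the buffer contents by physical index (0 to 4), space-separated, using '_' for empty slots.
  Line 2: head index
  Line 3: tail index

Answer: 18 _ 21 48 91
2
1

Derivation:
write(83): buf=[83 _ _ _ _], head=0, tail=1, size=1
write(80): buf=[83 80 _ _ _], head=0, tail=2, size=2
write(21): buf=[83 80 21 _ _], head=0, tail=3, size=3
write(48): buf=[83 80 21 48 _], head=0, tail=4, size=4
read(): buf=[_ 80 21 48 _], head=1, tail=4, size=3
write(91): buf=[_ 80 21 48 91], head=1, tail=0, size=4
write(18): buf=[18 80 21 48 91], head=1, tail=1, size=5
read(): buf=[18 _ 21 48 91], head=2, tail=1, size=4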